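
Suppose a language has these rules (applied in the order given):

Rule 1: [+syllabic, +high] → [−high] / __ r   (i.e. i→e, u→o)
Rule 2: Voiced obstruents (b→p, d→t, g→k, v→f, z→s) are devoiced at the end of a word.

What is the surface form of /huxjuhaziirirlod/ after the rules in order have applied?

Rule 1 (pre-rhotic lowering): /i/ is a high vowel immediately before /r/, so it lowers to [e]. /i/ is a high vowel immediately before /r/, so it lowers to [e]. /huxjuhaziirirlod/ → huxjuhaziererlod.
Rule 2 (final devoicing): /d/ is a voiced obstruent in word-final position, so it devoices to [t]. /huxjuhaziererlod/ → huxjuhaziererlot.

huxjuhaziererlot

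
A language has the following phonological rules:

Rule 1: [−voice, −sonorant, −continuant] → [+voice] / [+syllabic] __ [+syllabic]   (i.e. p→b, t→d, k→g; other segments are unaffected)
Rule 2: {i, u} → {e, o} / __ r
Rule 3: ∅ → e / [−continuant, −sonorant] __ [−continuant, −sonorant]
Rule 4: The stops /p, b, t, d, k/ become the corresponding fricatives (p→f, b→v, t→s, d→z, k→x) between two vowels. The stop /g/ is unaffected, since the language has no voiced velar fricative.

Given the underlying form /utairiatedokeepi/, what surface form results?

Rule 1 (intervocalic voicing): /t/ is a voiceless stop between vowels /u/ and /a/, so it voices to [d]. /t/ is a voiceless stop between vowels /a/ and /e/, so it voices to [d]. /k/ is a voiceless stop between vowels /o/ and /e/, so it voices to [g]. /p/ is a voiceless stop between vowels /e/ and /i/, so it voices to [b]. /utairiatedokeepi/ → udairiadedogeebi.
Rule 2 (pre-rhotic lowering): /i/ is a high vowel immediately before /r/, so it lowers to [e]. /udairiadedogeebi/ → udaeriadedogeebi.
Rule 3 (stop-cluster e-epenthesis): no segment meets the environment; /udaeriadedogeebi/ is unchanged.
Rule 4 (intervocalic spirantization): /d/ is a stop between vowels /u/ and /a/, so it spirantizes to the fricative [z]. /d/ is a stop between vowels /a/ and /e/, so it spirantizes to the fricative [z]. /d/ is a stop between vowels /e/ and /o/, so it spirantizes to the fricative [z]. /b/ is a stop between vowels /e/ and /i/, so it spirantizes to the fricative [v]. /udaeriadedogeebi/ → uzaeriazezogeevi.

uzaeriazezogeevi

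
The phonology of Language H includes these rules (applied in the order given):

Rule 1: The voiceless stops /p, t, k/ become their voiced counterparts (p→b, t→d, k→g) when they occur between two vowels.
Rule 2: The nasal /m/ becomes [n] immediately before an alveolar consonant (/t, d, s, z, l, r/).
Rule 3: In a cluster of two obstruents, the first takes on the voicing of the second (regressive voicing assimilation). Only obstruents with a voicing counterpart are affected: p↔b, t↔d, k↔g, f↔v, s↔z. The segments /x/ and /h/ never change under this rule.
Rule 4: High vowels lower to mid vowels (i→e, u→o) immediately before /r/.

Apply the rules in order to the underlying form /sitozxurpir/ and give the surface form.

sidosxorper

Rule 1 (intervocalic voicing): /t/ is a voiceless stop between vowels /i/ and /o/, so it voices to [d]. /sitozxurpir/ → sidozxurpir.
Rule 2 (nasal place assimilation): no segment meets the environment; /sidozxurpir/ is unchanged.
Rule 3 (regressive voicing assimilation): /z/ precedes the voiceless obstruent /x/, so it devoices to [s] by assimilation. /sidozxurpir/ → sidosxurpir.
Rule 4 (pre-rhotic lowering): /u/ is a high vowel immediately before /r/, so it lowers to [o]. /i/ is a high vowel immediately before /r/, so it lowers to [e]. /sidosxurpir/ → sidosxorper.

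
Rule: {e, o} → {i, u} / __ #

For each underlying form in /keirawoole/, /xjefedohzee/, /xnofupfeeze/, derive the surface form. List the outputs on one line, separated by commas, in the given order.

keirawooli, xjefedohzei, xnofupfeezi

/keirawoole/: /e/ is a mid vowel in word-final position, so it raises to [i]. → [keirawooli].
/xjefedohzee/: /e/ is a mid vowel in word-final position, so it raises to [i]. → [xjefedohzei].
/xnofupfeeze/: /e/ is a mid vowel in word-final position, so it raises to [i]. → [xnofupfeezi].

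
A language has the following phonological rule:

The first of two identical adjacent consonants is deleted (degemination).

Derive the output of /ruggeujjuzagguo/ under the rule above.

rugeujuzaguo

/gg/ is a geminate; the first /g/ deletes.
/jj/ is a geminate; the first /j/ deletes.
/gg/ is a geminate; the first /g/ deletes.
Surface form: [rugeujuzaguo].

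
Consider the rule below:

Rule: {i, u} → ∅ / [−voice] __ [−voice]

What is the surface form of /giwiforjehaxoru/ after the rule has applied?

giwiforjehaxoru

No segment of /giwiforjehaxoru/ meets the structural description of the rule, so the form surfaces unchanged.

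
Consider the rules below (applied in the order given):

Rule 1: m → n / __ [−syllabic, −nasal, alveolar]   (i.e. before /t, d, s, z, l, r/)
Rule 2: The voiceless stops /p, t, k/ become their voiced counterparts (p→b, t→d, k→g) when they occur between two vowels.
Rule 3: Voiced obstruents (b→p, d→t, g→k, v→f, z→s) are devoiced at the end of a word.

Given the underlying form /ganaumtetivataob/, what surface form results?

Rule 1 (nasal place assimilation): /m/ precedes the alveolar consonant /t/, so it assimilates in place to [n]. /ganaumtetivataob/ → ganauntetivataob.
Rule 2 (intervocalic voicing): /t/ is a voiceless stop between vowels /e/ and /i/, so it voices to [d]. /t/ is a voiceless stop between vowels /a/ and /a/, so it voices to [d]. /ganauntetivataob/ → ganauntedivadaob.
Rule 3 (final devoicing): /b/ is a voiced obstruent in word-final position, so it devoices to [p]. /ganauntedivadaob/ → ganauntedivadaop.

ganauntedivadaop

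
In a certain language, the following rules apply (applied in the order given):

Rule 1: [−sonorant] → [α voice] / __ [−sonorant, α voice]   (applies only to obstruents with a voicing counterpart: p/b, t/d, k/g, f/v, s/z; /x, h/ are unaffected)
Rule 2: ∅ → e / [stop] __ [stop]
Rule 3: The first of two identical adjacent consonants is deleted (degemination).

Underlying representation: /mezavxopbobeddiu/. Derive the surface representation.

mezafxobebobedediu

Rule 1 (regressive voicing assimilation): /v/ precedes the voiceless obstruent /x/, so it devoices to [f] by assimilation. /p/ precedes the voiced obstruent /b/, so it voices to [b] by assimilation. /mezavxopbobeddiu/ → mezafxobbobeddiu.
Rule 2 (stop-cluster e-epenthesis): /b/ and /b/ form a stop–stop cluster, so [e] is inserted between them. /d/ and /d/ form a stop–stop cluster, so [e] is inserted between them. /mezafxobbobeddiu/ → mezafxobebobedediu.
Rule 3 (degemination): no segment meets the environment; /mezafxobebobedediu/ is unchanged.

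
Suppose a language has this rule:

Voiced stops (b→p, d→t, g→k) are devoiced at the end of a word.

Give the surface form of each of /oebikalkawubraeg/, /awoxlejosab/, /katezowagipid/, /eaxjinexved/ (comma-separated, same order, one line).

oebikalkawubraek, awoxlejosap, katezowagipit, eaxjinexvet

/oebikalkawubraeg/: /g/ is a voiced stop in word-final position, so it devoices to [k]. → [oebikalkawubraek].
/awoxlejosab/: /b/ is a voiced stop in word-final position, so it devoices to [p]. → [awoxlejosap].
/katezowagipid/: /d/ is a voiced stop in word-final position, so it devoices to [t]. → [katezowagipit].
/eaxjinexved/: /d/ is a voiced stop in word-final position, so it devoices to [t]. → [eaxjinexvet].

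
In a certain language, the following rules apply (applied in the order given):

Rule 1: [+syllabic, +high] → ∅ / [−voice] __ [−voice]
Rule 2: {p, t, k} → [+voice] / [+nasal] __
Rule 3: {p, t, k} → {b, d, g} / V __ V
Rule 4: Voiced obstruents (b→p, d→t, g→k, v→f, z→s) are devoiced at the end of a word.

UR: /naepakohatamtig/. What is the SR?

Rule 1 (high vowel syncope): no segment meets the environment; /naepakohatamtig/ is unchanged.
Rule 2 (post-nasal voicing): /t/ is a voiceless stop immediately after the nasal /m/, so it voices to [d]. /naepakohatamtig/ → naepakohatamdig.
Rule 3 (intervocalic voicing): /p/ is a voiceless stop between vowels /e/ and /a/, so it voices to [b]. /k/ is a voiceless stop between vowels /a/ and /o/, so it voices to [g]. /t/ is a voiceless stop between vowels /a/ and /a/, so it voices to [d]. /naepakohatamdig/ → naebagohadamdig.
Rule 4 (final devoicing): /g/ is a voiced obstruent in word-final position, so it devoices to [k]. /naebagohadamdig/ → naebagohadamdik.

naebagohadamdik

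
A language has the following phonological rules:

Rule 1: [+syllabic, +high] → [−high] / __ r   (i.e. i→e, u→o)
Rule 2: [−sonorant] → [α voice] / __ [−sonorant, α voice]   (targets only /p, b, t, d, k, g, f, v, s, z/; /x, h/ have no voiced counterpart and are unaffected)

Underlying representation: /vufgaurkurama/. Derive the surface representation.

Rule 1 (pre-rhotic lowering): /u/ is a high vowel immediately before /r/, so it lowers to [o]. /u/ is a high vowel immediately before /r/, so it lowers to [o]. /vufgaurkurama/ → vufgaorkorama.
Rule 2 (regressive voicing assimilation): /f/ precedes the voiced obstruent /g/, so it voices to [v] by assimilation. /vufgaorkorama/ → vuvgaorkorama.

vuvgaorkorama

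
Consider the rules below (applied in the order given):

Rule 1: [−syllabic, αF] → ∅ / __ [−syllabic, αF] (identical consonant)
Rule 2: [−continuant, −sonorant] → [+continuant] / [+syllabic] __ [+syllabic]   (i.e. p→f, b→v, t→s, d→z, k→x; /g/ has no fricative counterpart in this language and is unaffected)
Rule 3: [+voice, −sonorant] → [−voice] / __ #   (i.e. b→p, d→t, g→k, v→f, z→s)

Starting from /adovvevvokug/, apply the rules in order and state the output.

Rule 1 (degemination): /vv/ is a geminate; the first /v/ deletes. /vv/ is a geminate; the first /v/ deletes. /adovvevvokug/ → adovevokug.
Rule 2 (intervocalic spirantization): /d/ is a stop between vowels /a/ and /o/, so it spirantizes to the fricative [z]. /k/ is a stop between vowels /o/ and /u/, so it spirantizes to the fricative [x]. /adovevokug/ → azovevoxug.
Rule 3 (final devoicing): /g/ is a voiced obstruent in word-final position, so it devoices to [k]. /azovevoxug/ → azovevoxuk.

azovevoxuk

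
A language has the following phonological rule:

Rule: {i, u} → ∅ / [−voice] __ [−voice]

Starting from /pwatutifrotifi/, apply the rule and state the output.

pwattfrotfi

/u/ is a high vowel flanked by voiceless consonants /t/ and /t/, so it deletes.
/i/ is a high vowel flanked by voiceless consonants /t/ and /f/, so it deletes.
/i/ is a high vowel flanked by voiceless consonants /t/ and /f/, so it deletes.
Surface form: [pwattfrotfi].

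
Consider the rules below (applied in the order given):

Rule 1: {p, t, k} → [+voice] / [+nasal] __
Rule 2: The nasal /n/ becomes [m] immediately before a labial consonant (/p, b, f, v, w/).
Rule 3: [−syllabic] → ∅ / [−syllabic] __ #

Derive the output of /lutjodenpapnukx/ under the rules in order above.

Rule 1 (post-nasal voicing): /p/ is a voiceless stop immediately after the nasal /n/, so it voices to [b]. /lutjodenpapnukx/ → lutjodenbapnukx.
Rule 2 (nasal place assimilation): /n/ precedes the labial consonant /b/, so it assimilates in place to [m]. /lutjodenbapnukx/ → lutjodembapnukx.
Rule 3 (final cluster simplification): /x/ is the second consonant of a word-final cluster /kx/, so it deletes. /lutjodembapnukx/ → lutjodembapnuk.

lutjodembapnuk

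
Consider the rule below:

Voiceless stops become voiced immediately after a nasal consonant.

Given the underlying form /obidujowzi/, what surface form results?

obidujowzi

No segment of /obidujowzi/ meets the structural description of the rule, so the form surfaces unchanged.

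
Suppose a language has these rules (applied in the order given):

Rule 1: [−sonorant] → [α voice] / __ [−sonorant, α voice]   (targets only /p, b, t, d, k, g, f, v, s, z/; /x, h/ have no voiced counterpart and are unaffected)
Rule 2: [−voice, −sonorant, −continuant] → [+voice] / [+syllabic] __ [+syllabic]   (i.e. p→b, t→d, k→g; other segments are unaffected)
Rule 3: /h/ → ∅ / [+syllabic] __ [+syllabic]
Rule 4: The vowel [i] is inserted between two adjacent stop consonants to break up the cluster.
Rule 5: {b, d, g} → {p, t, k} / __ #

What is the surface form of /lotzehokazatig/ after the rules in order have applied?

Rule 1 (regressive voicing assimilation): /t/ precedes the voiced obstruent /z/, so it voices to [d] by assimilation. /lotzehokazatig/ → lodzehokazatig.
Rule 2 (intervocalic voicing): /k/ is a voiceless stop between vowels /o/ and /a/, so it voices to [g]. /t/ is a voiceless stop between vowels /a/ and /i/, so it voices to [d]. /lodzehokazatig/ → lodzehogazadig.
Rule 3 (intervocalic h-deletion): /h/ occurs between vowels /e/ and /o/, so it deletes. /lodzehogazadig/ → lodzeogazadig.
Rule 4 (stop-cluster i-epenthesis): no segment meets the environment; /lodzeogazadig/ is unchanged.
Rule 5 (final devoicing): /g/ is a voiced stop in word-final position, so it devoices to [k]. /lodzeogazadig/ → lodzeogazadik.

lodzeogazadik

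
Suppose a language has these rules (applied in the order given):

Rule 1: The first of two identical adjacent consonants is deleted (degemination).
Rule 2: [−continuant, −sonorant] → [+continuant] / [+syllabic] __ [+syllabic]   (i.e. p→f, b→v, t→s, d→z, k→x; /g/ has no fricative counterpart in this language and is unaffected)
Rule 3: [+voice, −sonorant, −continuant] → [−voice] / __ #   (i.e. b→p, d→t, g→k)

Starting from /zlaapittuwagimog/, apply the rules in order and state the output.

zlaafisuwagimok

Rule 1 (degemination): /tt/ is a geminate; the first /t/ deletes. /zlaapittuwagimog/ → zlaapituwagimog.
Rule 2 (intervocalic spirantization): /p/ is a stop between vowels /a/ and /i/, so it spirantizes to the fricative [f]. /t/ is a stop between vowels /i/ and /u/, so it spirantizes to the fricative [s]. /zlaapituwagimog/ → zlaafisuwagimog.
Rule 3 (final devoicing): /g/ is a voiced stop in word-final position, so it devoices to [k]. /zlaafisuwagimog/ → zlaafisuwagimok.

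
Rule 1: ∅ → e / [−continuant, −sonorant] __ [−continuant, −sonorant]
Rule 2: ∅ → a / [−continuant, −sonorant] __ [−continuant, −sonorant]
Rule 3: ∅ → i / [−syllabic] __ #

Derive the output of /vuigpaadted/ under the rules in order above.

Rule 1 (stop-cluster e-epenthesis): /g/ and /p/ form a stop–stop cluster, so [e] is inserted between them. /d/ and /t/ form a stop–stop cluster, so [e] is inserted between them. /vuigpaadted/ → vuigepaadeted.
Rule 2 (stop-cluster a-epenthesis): no segment meets the environment; /vuigepaadeted/ is unchanged.
Rule 3 (final i-epenthesis): the form ends in the consonant /d/, so [i] is inserted word-finally. /vuigepaadeted/ → vuigepaadetedi.

vuigepaadetedi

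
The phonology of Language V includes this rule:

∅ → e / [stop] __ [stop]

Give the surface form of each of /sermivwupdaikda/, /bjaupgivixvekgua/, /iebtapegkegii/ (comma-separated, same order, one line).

/sermivwupdaikda/: /p/ and /d/ form a stop–stop cluster, so [e] is inserted between them. /k/ and /d/ form a stop–stop cluster, so [e] is inserted between them. → [sermivwupedaikeda].
/bjaupgivixvekgua/: /p/ and /g/ form a stop–stop cluster, so [e] is inserted between them. /k/ and /g/ form a stop–stop cluster, so [e] is inserted between them. → [bjaupegivixvekegua].
/iebtapegkegii/: /b/ and /t/ form a stop–stop cluster, so [e] is inserted between them. /g/ and /k/ form a stop–stop cluster, so [e] is inserted between them. → [iebetapegekegii].

sermivwupedaikeda, bjaupegivixvekegua, iebetapegekegii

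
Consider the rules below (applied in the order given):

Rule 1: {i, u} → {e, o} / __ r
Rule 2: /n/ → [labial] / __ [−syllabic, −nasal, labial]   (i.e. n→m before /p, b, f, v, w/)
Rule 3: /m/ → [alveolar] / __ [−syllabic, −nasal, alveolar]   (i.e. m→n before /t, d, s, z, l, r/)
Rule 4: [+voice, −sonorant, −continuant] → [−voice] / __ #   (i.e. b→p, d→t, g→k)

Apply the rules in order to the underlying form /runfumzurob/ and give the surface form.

Rule 1 (pre-rhotic lowering): /u/ is a high vowel immediately before /r/, so it lowers to [o]. /runfumzurob/ → runfumzorob.
Rule 2 (nasal place assimilation): /n/ precedes the labial consonant /f/, so it assimilates in place to [m]. /runfumzorob/ → rumfumzorob.
Rule 3 (nasal place assimilation): /m/ precedes the alveolar consonant /z/, so it assimilates in place to [n]. /rumfumzorob/ → rumfunzorob.
Rule 4 (final devoicing): /b/ is a voiced stop in word-final position, so it devoices to [p]. /rumfunzorob/ → rumfunzorop.

rumfunzorop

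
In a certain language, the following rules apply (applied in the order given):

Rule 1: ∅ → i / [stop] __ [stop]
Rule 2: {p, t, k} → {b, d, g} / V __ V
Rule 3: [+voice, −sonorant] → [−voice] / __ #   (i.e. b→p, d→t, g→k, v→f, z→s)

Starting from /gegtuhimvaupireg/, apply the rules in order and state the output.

Rule 1 (stop-cluster i-epenthesis): /g/ and /t/ form a stop–stop cluster, so [i] is inserted between them. /gegtuhimvaupireg/ → gegituhimvaupireg.
Rule 2 (intervocalic voicing): /t/ is a voiceless stop between vowels /i/ and /u/, so it voices to [d]. /p/ is a voiceless stop between vowels /u/ and /i/, so it voices to [b]. /gegituhimvaupireg/ → gegiduhimvaubireg.
Rule 3 (final devoicing): /g/ is a voiced obstruent in word-final position, so it devoices to [k]. /gegiduhimvaubireg/ → gegiduhimvaubirek.

gegiduhimvaubirek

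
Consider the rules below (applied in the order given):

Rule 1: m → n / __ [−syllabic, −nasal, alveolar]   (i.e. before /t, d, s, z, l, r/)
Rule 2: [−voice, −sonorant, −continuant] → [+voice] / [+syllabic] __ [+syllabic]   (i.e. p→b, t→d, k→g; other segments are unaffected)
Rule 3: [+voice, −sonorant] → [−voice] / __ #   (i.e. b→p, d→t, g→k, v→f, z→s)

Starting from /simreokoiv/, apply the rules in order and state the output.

sinreogoif

Rule 1 (nasal place assimilation): /m/ precedes the alveolar consonant /r/, so it assimilates in place to [n]. /simreokoiv/ → sinreokoiv.
Rule 2 (intervocalic voicing): /k/ is a voiceless stop between vowels /o/ and /o/, so it voices to [g]. /sinreokoiv/ → sinreogoiv.
Rule 3 (final devoicing): /v/ is a voiced obstruent in word-final position, so it devoices to [f]. /sinreogoiv/ → sinreogoif.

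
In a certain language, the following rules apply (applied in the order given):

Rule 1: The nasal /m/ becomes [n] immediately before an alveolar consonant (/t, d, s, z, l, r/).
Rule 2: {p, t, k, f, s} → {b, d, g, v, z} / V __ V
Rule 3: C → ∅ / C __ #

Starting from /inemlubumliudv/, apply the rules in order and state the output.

inenlubunliud

Rule 1 (nasal place assimilation): /m/ precedes the alveolar consonant /l/, so it assimilates in place to [n]. /m/ precedes the alveolar consonant /l/, so it assimilates in place to [n]. /inemlubumliudv/ → inenlubunliudv.
Rule 2 (intervocalic voicing): no segment meets the environment; /inenlubunliudv/ is unchanged.
Rule 3 (final cluster simplification): /v/ is the second consonant of a word-final cluster /dv/, so it deletes. /inenlubunliudv/ → inenlubunliud.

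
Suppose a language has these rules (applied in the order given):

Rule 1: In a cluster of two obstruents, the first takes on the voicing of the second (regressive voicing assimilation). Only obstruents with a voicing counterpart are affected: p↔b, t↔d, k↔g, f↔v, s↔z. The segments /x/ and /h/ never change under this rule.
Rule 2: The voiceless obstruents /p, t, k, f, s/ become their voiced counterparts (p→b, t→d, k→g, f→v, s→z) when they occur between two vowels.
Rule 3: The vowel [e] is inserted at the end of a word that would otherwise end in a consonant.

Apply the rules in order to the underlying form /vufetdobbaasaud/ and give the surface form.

vuveddobbaazaude

Rule 1 (regressive voicing assimilation): /t/ precedes the voiced obstruent /d/, so it voices to [d] by assimilation. /vufetdobbaasaud/ → vufeddobbaasaud.
Rule 2 (intervocalic voicing): /f/ is a voiceless obstruent between vowels /u/ and /e/, so it voices to [v]. /s/ is a voiceless obstruent between vowels /a/ and /a/, so it voices to [z]. /vufeddobbaasaud/ → vuveddobbaazaud.
Rule 3 (final e-epenthesis): the form ends in the consonant /d/, so [e] is inserted word-finally. /vuveddobbaazaud/ → vuveddobbaazaude.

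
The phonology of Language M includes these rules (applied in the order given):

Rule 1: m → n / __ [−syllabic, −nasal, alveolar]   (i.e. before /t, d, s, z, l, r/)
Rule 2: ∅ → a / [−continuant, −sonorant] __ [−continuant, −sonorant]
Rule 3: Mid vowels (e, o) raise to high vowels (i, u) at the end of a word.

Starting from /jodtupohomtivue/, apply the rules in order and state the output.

Rule 1 (nasal place assimilation): /m/ precedes the alveolar consonant /t/, so it assimilates in place to [n]. /jodtupohomtivue/ → jodtupohontivue.
Rule 2 (stop-cluster a-epenthesis): /d/ and /t/ form a stop–stop cluster, so [a] is inserted between them. /jodtupohontivue/ → jodatupohontivue.
Rule 3 (final vowel raising): /e/ is a mid vowel in word-final position, so it raises to [i]. /jodatupohontivue/ → jodatupohontivui.

jodatupohontivui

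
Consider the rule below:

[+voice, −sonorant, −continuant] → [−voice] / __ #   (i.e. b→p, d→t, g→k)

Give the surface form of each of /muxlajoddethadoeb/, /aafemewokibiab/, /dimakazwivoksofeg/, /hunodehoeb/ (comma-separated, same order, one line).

muxlajoddethadoep, aafemewokibiap, dimakazwivoksofek, hunodehoep

/muxlajoddethadoeb/: /b/ is a voiced stop in word-final position, so it devoices to [p]. → [muxlajoddethadoep].
/aafemewokibiab/: /b/ is a voiced stop in word-final position, so it devoices to [p]. → [aafemewokibiap].
/dimakazwivoksofeg/: /g/ is a voiced stop in word-final position, so it devoices to [k]. → [dimakazwivoksofek].
/hunodehoeb/: /b/ is a voiced stop in word-final position, so it devoices to [p]. → [hunodehoep].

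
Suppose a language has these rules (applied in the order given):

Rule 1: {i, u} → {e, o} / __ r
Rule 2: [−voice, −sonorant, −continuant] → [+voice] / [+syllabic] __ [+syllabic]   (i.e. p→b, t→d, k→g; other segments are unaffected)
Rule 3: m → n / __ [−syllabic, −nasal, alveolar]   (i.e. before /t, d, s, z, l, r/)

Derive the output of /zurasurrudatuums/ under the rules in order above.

zorasorrudaduuns

Rule 1 (pre-rhotic lowering): /u/ is a high vowel immediately before /r/, so it lowers to [o]. /u/ is a high vowel immediately before /r/, so it lowers to [o]. /zurasurrudatuums/ → zorasorrudatuums.
Rule 2 (intervocalic voicing): /t/ is a voiceless stop between vowels /a/ and /u/, so it voices to [d]. /zorasorrudatuums/ → zorasorrudaduums.
Rule 3 (nasal place assimilation): /m/ precedes the alveolar consonant /s/, so it assimilates in place to [n]. /zorasorrudaduums/ → zorasorrudaduuns.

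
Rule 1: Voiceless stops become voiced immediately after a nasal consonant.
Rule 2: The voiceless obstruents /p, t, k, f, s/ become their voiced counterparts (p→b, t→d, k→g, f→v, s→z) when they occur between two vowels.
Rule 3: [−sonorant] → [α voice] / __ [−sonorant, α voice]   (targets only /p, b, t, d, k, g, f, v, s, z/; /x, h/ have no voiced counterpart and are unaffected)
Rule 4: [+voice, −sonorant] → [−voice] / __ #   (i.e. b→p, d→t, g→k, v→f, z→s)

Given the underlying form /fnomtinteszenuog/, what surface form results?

fnomdindezzenuok

Rule 1 (post-nasal voicing): /t/ is a voiceless stop immediately after the nasal /m/, so it voices to [d]. /t/ is a voiceless stop immediately after the nasal /n/, so it voices to [d]. /fnomtinteszenuog/ → fnomdindeszenuog.
Rule 2 (intervocalic voicing): no segment meets the environment; /fnomdindeszenuog/ is unchanged.
Rule 3 (regressive voicing assimilation): /s/ precedes the voiced obstruent /z/, so it voices to [z] by assimilation. /fnomdindeszenuog/ → fnomdindezzenuog.
Rule 4 (final devoicing): /g/ is a voiced obstruent in word-final position, so it devoices to [k]. /fnomdindezzenuog/ → fnomdindezzenuok.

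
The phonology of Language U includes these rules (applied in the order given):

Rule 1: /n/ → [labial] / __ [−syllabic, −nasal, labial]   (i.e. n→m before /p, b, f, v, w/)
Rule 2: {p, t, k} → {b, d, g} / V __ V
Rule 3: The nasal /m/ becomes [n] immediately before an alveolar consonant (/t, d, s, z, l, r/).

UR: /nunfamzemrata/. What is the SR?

numfanzenrada

Rule 1 (nasal place assimilation): /n/ precedes the labial consonant /f/, so it assimilates in place to [m]. /nunfamzemrata/ → numfamzemrata.
Rule 2 (intervocalic voicing): /t/ is a voiceless stop between vowels /a/ and /a/, so it voices to [d]. /numfamzemrata/ → numfamzemrada.
Rule 3 (nasal place assimilation): /m/ precedes the alveolar consonant /z/, so it assimilates in place to [n]. /m/ precedes the alveolar consonant /r/, so it assimilates in place to [n]. /numfamzemrada/ → numfanzenrada.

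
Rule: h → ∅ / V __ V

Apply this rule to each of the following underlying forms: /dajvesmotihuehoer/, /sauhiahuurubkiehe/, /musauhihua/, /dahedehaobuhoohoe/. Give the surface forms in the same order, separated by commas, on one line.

/dajvesmotihuehoer/: /h/ occurs between vowels /i/ and /u/, so it deletes. /h/ occurs between vowels /e/ and /o/, so it deletes. → [dajvesmotiueoer].
/sauhiahuurubkiehe/: /h/ occurs between vowels /u/ and /i/, so it deletes. /h/ occurs between vowels /a/ and /u/, so it deletes. /h/ occurs between vowels /e/ and /e/, so it deletes. → [sauiauurubkiee].
/musauhihua/: /h/ occurs between vowels /u/ and /i/, so it deletes. /h/ occurs between vowels /i/ and /u/, so it deletes. → [musauiua].
/dahedehaobuhoohoe/: /h/ occurs between vowels /a/ and /e/, so it deletes. /h/ occurs between vowels /e/ and /a/, so it deletes. /h/ occurs between vowels /u/ and /o/, so it deletes. /h/ occurs between vowels /o/ and /o/, so it deletes. → [daedeaobuoooe].

dajvesmotiueoer, sauiauurubkiee, musauiua, daedeaobuoooe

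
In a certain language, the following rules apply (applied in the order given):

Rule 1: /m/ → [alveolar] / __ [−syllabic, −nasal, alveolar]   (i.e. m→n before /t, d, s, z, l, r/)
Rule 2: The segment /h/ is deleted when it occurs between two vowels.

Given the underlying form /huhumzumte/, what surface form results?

huunzunte

Rule 1 (nasal place assimilation): /m/ precedes the alveolar consonant /z/, so it assimilates in place to [n]. /m/ precedes the alveolar consonant /t/, so it assimilates in place to [n]. /huhumzumte/ → huhunzunte.
Rule 2 (intervocalic h-deletion): /h/ occurs between vowels /u/ and /u/, so it deletes. /huhunzunte/ → huunzunte.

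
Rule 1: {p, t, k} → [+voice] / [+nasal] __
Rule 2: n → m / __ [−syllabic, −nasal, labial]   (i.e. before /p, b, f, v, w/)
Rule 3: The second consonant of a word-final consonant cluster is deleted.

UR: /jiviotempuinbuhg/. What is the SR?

Rule 1 (post-nasal voicing): /p/ is a voiceless stop immediately after the nasal /m/, so it voices to [b]. /jiviotempuinbuhg/ → jiviotembuinbuhg.
Rule 2 (nasal place assimilation): /n/ precedes the labial consonant /b/, so it assimilates in place to [m]. /jiviotembuinbuhg/ → jiviotembuimbuhg.
Rule 3 (final cluster simplification): /g/ is the second consonant of a word-final cluster /hg/, so it deletes. /jiviotembuimbuhg/ → jiviotembuimbuh.

jiviotembuimbuh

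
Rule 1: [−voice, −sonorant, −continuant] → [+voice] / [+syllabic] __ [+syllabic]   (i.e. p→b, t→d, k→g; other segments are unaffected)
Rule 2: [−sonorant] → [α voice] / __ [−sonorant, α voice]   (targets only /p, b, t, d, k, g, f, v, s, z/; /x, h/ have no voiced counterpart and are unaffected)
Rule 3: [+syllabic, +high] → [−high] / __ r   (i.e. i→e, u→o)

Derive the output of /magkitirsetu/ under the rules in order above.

makkidersedu

Rule 1 (intervocalic voicing): /t/ is a voiceless stop between vowels /i/ and /i/, so it voices to [d]. /t/ is a voiceless stop between vowels /e/ and /u/, so it voices to [d]. /magkitirsetu/ → magkidirsedu.
Rule 2 (regressive voicing assimilation): /g/ precedes the voiceless obstruent /k/, so it devoices to [k] by assimilation. /magkidirsedu/ → makkidirsedu.
Rule 3 (pre-rhotic lowering): /i/ is a high vowel immediately before /r/, so it lowers to [e]. /makkidirsedu/ → makkidersedu.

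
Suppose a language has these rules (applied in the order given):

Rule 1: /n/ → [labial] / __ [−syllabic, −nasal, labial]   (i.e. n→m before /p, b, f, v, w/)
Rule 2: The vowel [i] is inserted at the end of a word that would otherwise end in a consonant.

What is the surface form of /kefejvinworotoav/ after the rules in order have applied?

Rule 1 (nasal place assimilation): /n/ precedes the labial consonant /w/, so it assimilates in place to [m]. /kefejvinworotoav/ → kefejvimworotoav.
Rule 2 (final i-epenthesis): the form ends in the consonant /v/, so [i] is inserted word-finally. /kefejvimworotoav/ → kefejvimworotoavi.

kefejvimworotoavi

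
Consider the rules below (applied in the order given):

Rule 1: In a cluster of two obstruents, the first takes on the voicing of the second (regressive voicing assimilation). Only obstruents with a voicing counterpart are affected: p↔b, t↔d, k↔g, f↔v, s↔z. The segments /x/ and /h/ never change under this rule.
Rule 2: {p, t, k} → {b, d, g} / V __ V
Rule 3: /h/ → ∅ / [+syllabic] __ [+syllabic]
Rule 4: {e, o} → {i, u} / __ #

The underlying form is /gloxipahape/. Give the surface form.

Rule 1 (regressive voicing assimilation): no segment meets the environment; /gloxipahape/ is unchanged.
Rule 2 (intervocalic voicing): /p/ is a voiceless stop between vowels /i/ and /a/, so it voices to [b]. /p/ is a voiceless stop between vowels /a/ and /e/, so it voices to [b]. /gloxipahape/ → gloxibahabe.
Rule 3 (intervocalic h-deletion): /h/ occurs between vowels /a/ and /a/, so it deletes. /gloxibahabe/ → gloxibaabe.
Rule 4 (final vowel raising): /e/ is a mid vowel in word-final position, so it raises to [i]. /gloxibaabe/ → gloxibaabi.

gloxibaabi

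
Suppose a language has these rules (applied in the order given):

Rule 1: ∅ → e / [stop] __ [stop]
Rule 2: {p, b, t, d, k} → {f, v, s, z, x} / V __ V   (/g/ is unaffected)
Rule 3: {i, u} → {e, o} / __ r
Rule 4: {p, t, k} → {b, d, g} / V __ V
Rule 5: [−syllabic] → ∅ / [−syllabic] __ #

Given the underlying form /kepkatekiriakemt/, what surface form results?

kefexasexeriaxem

Rule 1 (stop-cluster e-epenthesis): /p/ and /k/ form a stop–stop cluster, so [e] is inserted between them. /kepkatekiriakemt/ → kepekatekiriakemt.
Rule 2 (intervocalic spirantization): /p/ is a stop between vowels /e/ and /e/, so it spirantizes to the fricative [f]. /k/ is a stop between vowels /e/ and /a/, so it spirantizes to the fricative [x]. /t/ is a stop between vowels /a/ and /e/, so it spirantizes to the fricative [s]. /k/ is a stop between vowels /e/ and /i/, so it spirantizes to the fricative [x]. /k/ is a stop between vowels /a/ and /e/, so it spirantizes to the fricative [x]. /kepekatekiriakemt/ → kefexasexiriaxemt.
Rule 3 (pre-rhotic lowering): /i/ is a high vowel immediately before /r/, so it lowers to [e]. /kefexasexiriaxemt/ → kefexasexeriaxemt.
Rule 4 (intervocalic voicing): no segment meets the environment; /kefexasexeriaxemt/ is unchanged.
Rule 5 (final cluster simplification): /t/ is the second consonant of a word-final cluster /mt/, so it deletes. /kefexasexeriaxemt/ → kefexasexeriaxem.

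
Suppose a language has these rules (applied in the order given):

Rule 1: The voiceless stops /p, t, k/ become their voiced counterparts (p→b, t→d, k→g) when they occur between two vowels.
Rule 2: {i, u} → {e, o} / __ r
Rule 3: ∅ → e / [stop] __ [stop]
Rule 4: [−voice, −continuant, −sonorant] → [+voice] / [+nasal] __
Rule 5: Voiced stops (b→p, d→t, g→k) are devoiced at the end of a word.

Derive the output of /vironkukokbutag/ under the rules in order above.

verongugokebudak

Rule 1 (intervocalic voicing): /k/ is a voiceless stop between vowels /u/ and /o/, so it voices to [g]. /t/ is a voiceless stop between vowels /u/ and /a/, so it voices to [d]. /vironkukokbutag/ → vironkugokbudag.
Rule 2 (pre-rhotic lowering): /i/ is a high vowel immediately before /r/, so it lowers to [e]. /vironkugokbudag/ → veronkugokbudag.
Rule 3 (stop-cluster e-epenthesis): /k/ and /b/ form a stop–stop cluster, so [e] is inserted between them. /veronkugokbudag/ → veronkugokebudag.
Rule 4 (post-nasal voicing): /k/ is a voiceless stop immediately after the nasal /n/, so it voices to [g]. /veronkugokebudag/ → verongugokebudag.
Rule 5 (final devoicing): /g/ is a voiced stop in word-final position, so it devoices to [k]. /verongugokebudag/ → verongugokebudak.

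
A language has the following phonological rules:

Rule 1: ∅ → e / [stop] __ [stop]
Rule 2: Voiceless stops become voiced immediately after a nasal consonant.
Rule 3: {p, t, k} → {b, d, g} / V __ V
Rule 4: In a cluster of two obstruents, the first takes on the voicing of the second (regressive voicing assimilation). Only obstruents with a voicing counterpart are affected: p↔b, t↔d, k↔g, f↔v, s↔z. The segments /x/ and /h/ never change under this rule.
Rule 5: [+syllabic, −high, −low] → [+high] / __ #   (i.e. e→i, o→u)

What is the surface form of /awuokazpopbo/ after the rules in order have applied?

Rule 1 (stop-cluster e-epenthesis): /p/ and /b/ form a stop–stop cluster, so [e] is inserted between them. /awuokazpopbo/ → awuokazpopebo.
Rule 2 (post-nasal voicing): no segment meets the environment; /awuokazpopebo/ is unchanged.
Rule 3 (intervocalic voicing): /k/ is a voiceless stop between vowels /o/ and /a/, so it voices to [g]. /p/ is a voiceless stop between vowels /o/ and /e/, so it voices to [b]. /awuokazpopebo/ → awuogazpobebo.
Rule 4 (regressive voicing assimilation): /z/ precedes the voiceless obstruent /p/, so it devoices to [s] by assimilation. /awuogazpobebo/ → awuogaspobebo.
Rule 5 (final vowel raising): /o/ is a mid vowel in word-final position, so it raises to [u]. /awuogaspobebo/ → awuogaspobebu.

awuogaspobebu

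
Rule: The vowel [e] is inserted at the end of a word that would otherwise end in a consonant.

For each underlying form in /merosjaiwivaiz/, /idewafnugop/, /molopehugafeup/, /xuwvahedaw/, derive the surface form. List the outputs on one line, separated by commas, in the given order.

/merosjaiwivaiz/: the form ends in the consonant /z/, so [e] is inserted word-finally. → [merosjaiwivaize].
/idewafnugop/: the form ends in the consonant /p/, so [e] is inserted word-finally. → [idewafnugope].
/molopehugafeup/: the form ends in the consonant /p/, so [e] is inserted word-finally. → [molopehugafeupe].
/xuwvahedaw/: the form ends in the consonant /w/, so [e] is inserted word-finally. → [xuwvahedawe].

merosjaiwivaize, idewafnugope, molopehugafeupe, xuwvahedawe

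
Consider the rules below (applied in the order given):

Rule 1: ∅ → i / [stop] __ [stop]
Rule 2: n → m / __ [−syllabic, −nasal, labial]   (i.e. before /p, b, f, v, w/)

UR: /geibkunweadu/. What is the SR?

Rule 1 (stop-cluster i-epenthesis): /b/ and /k/ form a stop–stop cluster, so [i] is inserted between them. /geibkunweadu/ → geibikunweadu.
Rule 2 (nasal place assimilation): /n/ precedes the labial consonant /w/, so it assimilates in place to [m]. /geibikunweadu/ → geibikumweadu.

geibikumweadu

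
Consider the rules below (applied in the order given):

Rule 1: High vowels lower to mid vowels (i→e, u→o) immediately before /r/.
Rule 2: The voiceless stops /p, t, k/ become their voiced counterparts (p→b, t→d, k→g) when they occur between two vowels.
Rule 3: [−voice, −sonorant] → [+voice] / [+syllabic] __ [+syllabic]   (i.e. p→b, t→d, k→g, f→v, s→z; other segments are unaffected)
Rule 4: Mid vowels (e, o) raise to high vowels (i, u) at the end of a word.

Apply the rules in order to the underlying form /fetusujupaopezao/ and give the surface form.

feduzujubaobezau

Rule 1 (pre-rhotic lowering): no segment meets the environment; /fetusujupaopezao/ is unchanged.
Rule 2 (intervocalic voicing): /t/ is a voiceless stop between vowels /e/ and /u/, so it voices to [d]. /p/ is a voiceless stop between vowels /u/ and /a/, so it voices to [b]. /p/ is a voiceless stop between vowels /o/ and /e/, so it voices to [b]. /fetusujupaopezao/ → fedusujubaobezao.
Rule 3 (intervocalic voicing): /s/ is a voiceless obstruent between vowels /u/ and /u/, so it voices to [z]. /fedusujubaobezao/ → feduzujubaobezao.
Rule 4 (final vowel raising): /o/ is a mid vowel in word-final position, so it raises to [u]. /feduzujubaobezao/ → feduzujubaobezau.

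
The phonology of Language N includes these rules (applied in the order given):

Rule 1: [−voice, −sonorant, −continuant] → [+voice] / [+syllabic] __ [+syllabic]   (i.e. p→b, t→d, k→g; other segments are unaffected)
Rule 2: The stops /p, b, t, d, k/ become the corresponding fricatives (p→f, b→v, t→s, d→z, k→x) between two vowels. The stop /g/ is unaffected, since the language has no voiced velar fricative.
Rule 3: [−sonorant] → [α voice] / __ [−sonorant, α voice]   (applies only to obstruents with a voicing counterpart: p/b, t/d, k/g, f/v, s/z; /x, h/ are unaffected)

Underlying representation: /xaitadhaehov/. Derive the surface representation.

xaizathaehov

Rule 1 (intervocalic voicing): /t/ is a voiceless stop between vowels /i/ and /a/, so it voices to [d]. /xaitadhaehov/ → xaidadhaehov.
Rule 2 (intervocalic spirantization): /d/ is a stop between vowels /i/ and /a/, so it spirantizes to the fricative [z]. /xaidadhaehov/ → xaizadhaehov.
Rule 3 (regressive voicing assimilation): /d/ precedes the voiceless obstruent /h/, so it devoices to [t] by assimilation. /xaizadhaehov/ → xaizathaehov.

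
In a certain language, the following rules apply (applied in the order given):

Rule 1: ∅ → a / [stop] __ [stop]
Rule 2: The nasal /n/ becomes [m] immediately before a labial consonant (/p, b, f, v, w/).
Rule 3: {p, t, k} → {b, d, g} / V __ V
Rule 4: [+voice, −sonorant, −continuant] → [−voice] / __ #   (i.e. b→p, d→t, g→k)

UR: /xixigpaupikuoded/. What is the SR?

xixigabaubiguodet

Rule 1 (stop-cluster a-epenthesis): /g/ and /p/ form a stop–stop cluster, so [a] is inserted between them. /xixigpaupikuoded/ → xixigapaupikuoded.
Rule 2 (nasal place assimilation): no segment meets the environment; /xixigapaupikuoded/ is unchanged.
Rule 3 (intervocalic voicing): /p/ is a voiceless stop between vowels /a/ and /a/, so it voices to [b]. /p/ is a voiceless stop between vowels /u/ and /i/, so it voices to [b]. /k/ is a voiceless stop between vowels /i/ and /u/, so it voices to [g]. /xixigapaupikuoded/ → xixigabaubiguoded.
Rule 4 (final devoicing): /d/ is a voiced stop in word-final position, so it devoices to [t]. /xixigabaubiguoded/ → xixigabaubiguodet.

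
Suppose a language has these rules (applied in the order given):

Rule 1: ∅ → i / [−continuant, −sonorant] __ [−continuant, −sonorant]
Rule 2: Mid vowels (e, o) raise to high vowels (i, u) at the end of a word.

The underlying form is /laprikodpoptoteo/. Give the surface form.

Rule 1 (stop-cluster i-epenthesis): /d/ and /p/ form a stop–stop cluster, so [i] is inserted between them. /p/ and /t/ form a stop–stop cluster, so [i] is inserted between them. /laprikodpoptoteo/ → laprikodipopitoteo.
Rule 2 (final vowel raising): /o/ is a mid vowel in word-final position, so it raises to [u]. /laprikodipopitoteo/ → laprikodipopitoteu.

laprikodipopitoteu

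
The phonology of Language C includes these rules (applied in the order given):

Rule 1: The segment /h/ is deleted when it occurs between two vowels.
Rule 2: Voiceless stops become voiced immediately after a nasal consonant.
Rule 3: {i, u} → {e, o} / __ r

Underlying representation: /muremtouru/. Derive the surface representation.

moremdooru

Rule 1 (intervocalic h-deletion): no segment meets the environment; /muremtouru/ is unchanged.
Rule 2 (post-nasal voicing): /t/ is a voiceless stop immediately after the nasal /m/, so it voices to [d]. /muremtouru/ → muremdouru.
Rule 3 (pre-rhotic lowering): /u/ is a high vowel immediately before /r/, so it lowers to [o]. /u/ is a high vowel immediately before /r/, so it lowers to [o]. /muremdouru/ → moremdooru.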